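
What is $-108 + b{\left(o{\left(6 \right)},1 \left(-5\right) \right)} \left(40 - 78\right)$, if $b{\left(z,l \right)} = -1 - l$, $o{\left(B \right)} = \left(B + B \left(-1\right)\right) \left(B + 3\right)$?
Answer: $-260$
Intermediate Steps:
$o{\left(B \right)} = 0$ ($o{\left(B \right)} = \left(B - B\right) \left(3 + B\right) = 0 \left(3 + B\right) = 0$)
$-108 + b{\left(o{\left(6 \right)},1 \left(-5\right) \right)} \left(40 - 78\right) = -108 + \left(-1 - 1 \left(-5\right)\right) \left(40 - 78\right) = -108 + \left(-1 - -5\right) \left(-38\right) = -108 + \left(-1 + 5\right) \left(-38\right) = -108 + 4 \left(-38\right) = -108 - 152 = -260$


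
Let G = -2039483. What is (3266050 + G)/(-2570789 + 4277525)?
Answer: 1226567/1706736 ≈ 0.71866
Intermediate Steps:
(3266050 + G)/(-2570789 + 4277525) = (3266050 - 2039483)/(-2570789 + 4277525) = 1226567/1706736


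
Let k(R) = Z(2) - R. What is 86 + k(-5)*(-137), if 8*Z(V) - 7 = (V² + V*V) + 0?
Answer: -6847/8 ≈ -855.88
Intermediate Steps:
Z(V) = 7/8 + V²/4 (Z(V) = 7/8 + ((V² + V*V) + 0)/8 = 7/8 + ((V² + V²) + 0)/8 = 7/8 + (2*V² + 0)/8 = 7/8 + (2*V²)/8 = 7/8 + V²/4)
k(R) = 15/8 - R (k(R) = (7/8 + (¼)*2²) - R = (7/8 + (¼)*4) - R = (7/8 + 1) - R = 15/8 - R)
86 + k(-5)*(-137) = 86 + (15/8 - 1*(-5))*(-137) = 86 + (15/8 + 5)*(-137) = 86 + (55/8)*(-137) = 86 - 7535/8 = -6847/8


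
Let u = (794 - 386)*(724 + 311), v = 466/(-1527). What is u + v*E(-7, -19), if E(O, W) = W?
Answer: 644830414/1527 ≈ 4.2229e+5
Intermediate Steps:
v = -466/1527 (v = 466*(-1/1527) = -466/1527 ≈ -0.30517)
u = 422280 (u = 408*1035 = 422280)
u + v*E(-7, -19) = 422280 - 466/1527*(-19) = 422280 + 8854/1527 = 644830414/1527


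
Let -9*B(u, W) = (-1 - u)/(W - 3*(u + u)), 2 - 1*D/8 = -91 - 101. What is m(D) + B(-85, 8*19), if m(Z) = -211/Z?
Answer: -231251/1541136 ≈ -0.15005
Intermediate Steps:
D = 1552 (D = 16 - 8*(-91 - 101) = 16 - 8*(-192) = 16 + 1536 = 1552)
B(u, W) = -(-1 - u)/(9*(W - 6*u)) (B(u, W) = -(-1 - u)/(9*(W - 3*(u + u))) = -(-1 - u)/(9*(W - 6*u)))
m(D) + B(-85, 8*19) = -211/1552 + (1 - 85)/(9*(8*19 - 6*(-85))) = -211*1/1552 + (⅑)*(-84)/(152 + 510) = -211/1552 + (⅑)*(-84)/662 = -211/1552 + (⅑)*(1/662)*(-84) = -211/1552 - 14/993 = -231251/1541136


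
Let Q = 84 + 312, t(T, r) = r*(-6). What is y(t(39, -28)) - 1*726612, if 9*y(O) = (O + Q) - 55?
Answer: -6538999/9 ≈ -7.2656e+5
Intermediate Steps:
t(T, r) = -6*r
Q = 396
y(O) = 341/9 + O/9 (y(O) = ((O + 396) - 55)/9 = ((396 + O) - 55)/9 = (341 + O)/9 = 341/9 + O/9)
y(t(39, -28)) - 1*726612 = (341/9 + (-6*(-28))/9) - 1*726612 = (341/9 + (1/9)*168) - 726612 = (341/9 + 56/3) - 726612 = 509/9 - 726612 = -6538999/9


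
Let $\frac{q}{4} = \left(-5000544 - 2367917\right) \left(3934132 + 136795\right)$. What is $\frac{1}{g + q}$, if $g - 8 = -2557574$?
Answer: $- \frac{1}{119985869890954} \approx -8.3343 \cdot 10^{-15}$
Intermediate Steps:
$g = -2557566$ ($g = 8 - 2557574 = -2557566$)
$q = -119985867333388$ ($q = 4 \left(-5000544 - 2367917\right) \left(3934132 + 136795\right) = 4 \left(\left(-7368461\right) 4070927\right) = 4 \left(-29996466833347\right) = -119985867333388$)
$\frac{1}{g + q} = \frac{1}{-2557566 - 119985867333388} = \frac{1}{-119985869890954} = - \frac{1}{119985869890954}$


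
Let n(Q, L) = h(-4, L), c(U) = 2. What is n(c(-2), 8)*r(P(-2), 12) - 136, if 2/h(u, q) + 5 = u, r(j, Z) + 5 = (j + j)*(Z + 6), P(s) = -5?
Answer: -854/9 ≈ -94.889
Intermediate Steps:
r(j, Z) = -5 + 2*j*(6 + Z) (r(j, Z) = -5 + (j + j)*(Z + 6) = -5 + (2*j)*(6 + Z) = -5 + 2*j*(6 + Z))
h(u, q) = 2/(-5 + u)
n(Q, L) = -2/9 (n(Q, L) = 2/(-5 - 4) = 2/(-9) = 2*(-⅑) = -2/9)
n(c(-2), 8)*r(P(-2), 12) - 136 = -2*(-5 + 12*(-5) + 2*12*(-5))/9 - 136 = -2*(-5 - 60 - 120)/9 - 136 = -2/9*(-185) - 136 = 370/9 - 136 = -854/9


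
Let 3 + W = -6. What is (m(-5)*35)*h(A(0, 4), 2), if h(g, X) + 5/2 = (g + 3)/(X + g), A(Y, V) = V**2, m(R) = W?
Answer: 455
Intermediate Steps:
W = -9 (W = -3 - 6 = -9)
m(R) = -9
h(g, X) = -5/2 + (3 + g)/(X + g) (h(g, X) = -5/2 + (g + 3)/(X + g) = -5/2 + (3 + g)/(X + g))
(m(-5)*35)*h(A(0, 4), 2) = (-9*35)*((6 - 5*2 - 3*4**2)/(2*(2 + 4**2))) = -315*(6 - 10 - 3*16)/(2*(2 + 16)) = -315*(6 - 10 - 48)/(2*18) = -315*(-52)/(2*18) = -315*(-13/9) = 455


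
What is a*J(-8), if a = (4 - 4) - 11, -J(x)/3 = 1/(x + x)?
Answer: -33/16 ≈ -2.0625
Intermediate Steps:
J(x) = -3/(2*x) (J(x) = -3/(x + x) = -3*1/(2*x) = -3/(2*x))
a = -11 (a = 0 - 11 = -11)
a*J(-8) = -(-33)/(2*(-8)) = -(-33)*(-1)/(2*8) = -11*3/16 = -33/16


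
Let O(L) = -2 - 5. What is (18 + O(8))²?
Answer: 121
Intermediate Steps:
O(L) = -7
(18 + O(8))² = (18 - 7)² = 11² = 121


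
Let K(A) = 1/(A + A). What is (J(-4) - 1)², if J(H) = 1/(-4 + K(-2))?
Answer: 441/289 ≈ 1.5260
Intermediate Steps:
K(A) = 1/(2*A)
J(H) = -4/17 (J(H) = 1/(-4 + (½)/(-2)) = 1/(-4 + (½)*(-½)) = 1/(-4 - ¼) = 1/(-17/4) = -4/17)
(J(-4) - 1)² = (-4/17 - 1)² = (-21/17)² = 441/289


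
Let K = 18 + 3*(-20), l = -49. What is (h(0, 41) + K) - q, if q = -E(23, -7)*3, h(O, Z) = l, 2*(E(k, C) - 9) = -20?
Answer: -94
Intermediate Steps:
E(k, C) = -1 (E(k, C) = 9 + (½)*(-20) = 9 - 10 = -1)
K = -42 (K = 18 - 60 = -42)
h(O, Z) = -49
q = 3 (q = -(-1)*3 = -1*(-3) = 3)
(h(0, 41) + K) - q = (-49 - 42) - 1*3 = -91 - 3 = -94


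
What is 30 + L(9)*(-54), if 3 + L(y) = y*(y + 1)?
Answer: -4668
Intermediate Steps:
L(y) = -3 + y*(1 + y) (L(y) = -3 + y*(y + 1) = -3 + y*(1 + y))
30 + L(9)*(-54) = 30 + (-3 + 9 + 9²)*(-54) = 30 + (-3 + 9 + 81)*(-54) = 30 + 87*(-54) = 30 - 4698 = -4668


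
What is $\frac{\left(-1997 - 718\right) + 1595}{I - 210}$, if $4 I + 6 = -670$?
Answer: $\frac{1120}{379} \approx 2.9551$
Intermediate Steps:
$I = -169$ ($I = - \frac{3}{2} + \frac{1}{4} \left(-670\right) = - \frac{3}{2} - \frac{335}{2} = -169$)
$\frac{\left(-1997 - 718\right) + 1595}{I - 210} = \frac{\left(-1997 - 718\right) + 1595}{-169 - 210} = \frac{-2715 + 1595}{-379} = \left(-1120\right) \left(- \frac{1}{379}\right) = \frac{1120}{379}$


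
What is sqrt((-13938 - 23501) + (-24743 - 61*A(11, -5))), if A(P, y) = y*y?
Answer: I*sqrt(63707) ≈ 252.4*I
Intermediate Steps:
A(P, y) = y**2
sqrt((-13938 - 23501) + (-24743 - 61*A(11, -5))) = sqrt((-13938 - 23501) + (-24743 - 61*(-5)**2)) = sqrt(-37439 + (-24743 - 61*25)) = sqrt(-37439 + (-24743 - 1525)) = sqrt(-37439 - 26268) = sqrt(-63707) = I*sqrt(63707)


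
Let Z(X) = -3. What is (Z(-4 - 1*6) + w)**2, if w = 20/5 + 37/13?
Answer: 2500/169 ≈ 14.793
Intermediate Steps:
w = 89/13 (w = 20*(1/5) + 37*(1/13) = 4 + 37/13 = 89/13 ≈ 6.8462)
(Z(-4 - 1*6) + w)**2 = (-3 + 89/13)**2 = (50/13)**2 = 2500/169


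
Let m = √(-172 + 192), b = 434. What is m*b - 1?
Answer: -1 + 868*√5 ≈ 1939.9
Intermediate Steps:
m = 2*√5 (m = √20 = 2*√5 ≈ 4.4721)
m*b - 1 = (2*√5)*434 - 1 = 868*√5 - 1 = -1 + 868*√5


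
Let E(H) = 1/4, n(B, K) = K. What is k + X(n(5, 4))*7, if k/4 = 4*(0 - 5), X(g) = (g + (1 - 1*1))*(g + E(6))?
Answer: 39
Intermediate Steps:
E(H) = 1/4
X(g) = g*(1/4 + g) (X(g) = (g + (1 - 1*1))*(g + 1/4) = (g + (1 - 1))*(1/4 + g) = (g + 0)*(1/4 + g) = g*(1/4 + g))
k = -80 (k = 4*(4*(0 - 5)) = 4*(4*(-5)) = 4*(-20) = -80)
k + X(n(5, 4))*7 = -80 + (4*(1/4 + 4))*7 = -80 + (4*(17/4))*7 = -80 + 17*7 = -80 + 119 = 39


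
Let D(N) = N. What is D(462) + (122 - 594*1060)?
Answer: -629056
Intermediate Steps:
D(462) + (122 - 594*1060) = 462 + (122 - 594*1060) = 462 + (122 - 629640) = 462 - 629518 = -629056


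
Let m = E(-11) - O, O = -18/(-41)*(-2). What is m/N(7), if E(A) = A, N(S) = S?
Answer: -415/287 ≈ -1.4460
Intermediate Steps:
O = -36/41 (O = -18*(-1/41)*(-2) = (18/41)*(-2) = -36/41 ≈ -0.87805)
m = -415/41 (m = -11 - 1*(-36/41) = -11 + 36/41 = -415/41 ≈ -10.122)
m/N(7) = -415/41/7 = -415/41*1/7 = -415/287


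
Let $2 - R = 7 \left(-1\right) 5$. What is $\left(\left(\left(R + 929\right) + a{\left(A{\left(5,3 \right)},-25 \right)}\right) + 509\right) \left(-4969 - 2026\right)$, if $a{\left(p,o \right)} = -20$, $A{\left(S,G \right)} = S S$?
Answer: $-10177725$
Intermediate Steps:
$A{\left(S,G \right)} = S^{2}$
$R = 37$ ($R = 2 - 7 \left(-1\right) 5 = 2 - \left(-7\right) 5 = 2 - -35 = 2 + 35 = 37$)
$\left(\left(\left(R + 929\right) + a{\left(A{\left(5,3 \right)},-25 \right)}\right) + 509\right) \left(-4969 - 2026\right) = \left(\left(\left(37 + 929\right) - 20\right) + 509\right) \left(-4969 - 2026\right) = \left(\left(966 - 20\right) + 509\right) \left(-6995\right) = \left(946 + 509\right) \left(-6995\right) = 1455 \left(-6995\right) = -10177725$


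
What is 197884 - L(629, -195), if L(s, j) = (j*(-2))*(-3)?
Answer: 199054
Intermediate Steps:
L(s, j) = 6*j (L(s, j) = -2*j*(-3) = 6*j)
197884 - L(629, -195) = 197884 - 6*(-195) = 197884 - 1*(-1170) = 197884 + 1170 = 199054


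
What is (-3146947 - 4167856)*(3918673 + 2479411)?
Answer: -46800724037452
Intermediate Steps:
(-3146947 - 4167856)*(3918673 + 2479411) = -7314803*6398084 = -46800724037452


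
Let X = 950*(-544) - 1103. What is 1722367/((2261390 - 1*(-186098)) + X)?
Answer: 1722367/1929585 ≈ 0.89261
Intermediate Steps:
X = -517903 (X = -516800 - 1103 = -517903)
1722367/((2261390 - 1*(-186098)) + X) = 1722367/((2261390 - 1*(-186098)) - 517903) = 1722367/((2261390 + 186098) - 517903) = 1722367/(2447488 - 517903) = 1722367/1929585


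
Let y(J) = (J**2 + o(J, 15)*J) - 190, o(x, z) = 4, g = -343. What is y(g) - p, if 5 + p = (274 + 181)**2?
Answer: -90933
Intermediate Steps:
y(J) = -190 + J**2 + 4*J (y(J) = (J**2 + 4*J) - 190 = -190 + J**2 + 4*J)
p = 207020 (p = -5 + (274 + 181)**2 = -5 + 455**2 = -5 + 207025 = 207020)
y(g) - p = (-190 + (-343)**2 + 4*(-343)) - 1*207020 = (-190 + 117649 - 1372) - 207020 = 116087 - 207020 = -90933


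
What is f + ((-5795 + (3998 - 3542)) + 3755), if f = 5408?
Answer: 3824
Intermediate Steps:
f + ((-5795 + (3998 - 3542)) + 3755) = 5408 + ((-5795 + (3998 - 3542)) + 3755) = 5408 + ((-5795 + 456) + 3755) = 5408 + (-5339 + 3755) = 5408 - 1584 = 3824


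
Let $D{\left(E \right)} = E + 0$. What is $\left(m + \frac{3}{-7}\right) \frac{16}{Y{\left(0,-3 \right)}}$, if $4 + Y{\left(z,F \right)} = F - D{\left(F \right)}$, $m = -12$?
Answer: $\frac{348}{7} \approx 49.714$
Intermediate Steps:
$D{\left(E \right)} = E$
$Y{\left(z,F \right)} = -4$ ($Y{\left(z,F \right)} = -4 + \left(F - F\right) = -4 + 0 = -4$)
$\left(m + \frac{3}{-7}\right) \frac{16}{Y{\left(0,-3 \right)}} = \left(-12 + \frac{3}{-7}\right) \frac{16}{-4} = \left(-12 + 3 \left(- \frac{1}{7}\right)\right) 16 \left(- \frac{1}{4}\right) = \left(-12 - \frac{3}{7}\right) \left(-4\right) = \left(- \frac{87}{7}\right) \left(-4\right) = \frac{348}{7}$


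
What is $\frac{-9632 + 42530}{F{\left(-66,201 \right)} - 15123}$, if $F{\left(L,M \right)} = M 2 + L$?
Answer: $- \frac{10966}{4929} \approx -2.2248$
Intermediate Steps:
$F{\left(L,M \right)} = L + 2 M$ ($F{\left(L,M \right)} = 2 M + L = L + 2 M$)
$\frac{-9632 + 42530}{F{\left(-66,201 \right)} - 15123} = \frac{-9632 + 42530}{\left(-66 + 2 \cdot 201\right) - 15123} = \frac{32898}{\left(-66 + 402\right) - 15123} = \frac{32898}{336 - 15123} = \frac{32898}{-14787} = 32898 \left(- \frac{1}{14787}\right) = - \frac{10966}{4929}$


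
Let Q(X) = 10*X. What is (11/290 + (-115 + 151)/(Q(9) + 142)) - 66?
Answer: -9542/145 ≈ -65.807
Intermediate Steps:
(11/290 + (-115 + 151)/(Q(9) + 142)) - 66 = (11/290 + (-115 + 151)/(10*9 + 142)) - 66 = (11*(1/290) + 36/(90 + 142)) - 66 = (11/290 + 36/232) - 66 = (11/290 + 36*(1/232)) - 66 = (11/290 + 9/58) - 66 = 28/145 - 66 = -9542/145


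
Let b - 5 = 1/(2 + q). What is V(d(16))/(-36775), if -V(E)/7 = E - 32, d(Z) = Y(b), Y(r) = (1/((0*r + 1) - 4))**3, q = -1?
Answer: -1211/198585 ≈ -0.0060981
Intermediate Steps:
b = 6 (b = 5 + 1/(2 - 1) = 5 + 1/1 = 5 + 1 = 6)
Y(r) = -1/27 (Y(r) = (1/((0 + 1) - 4))**3 = (1/(1 - 4))**3 = (1/(-3))**3 = (-1/3)**3 = -1/27)
d(Z) = -1/27
V(E) = 224 - 7*E (V(E) = -7*(E - 32) = -7*(-32 + E) = 224 - 7*E)
V(d(16))/(-36775) = (224 - 7*(-1/27))/(-36775) = (224 + 7/27)*(-1/36775) = (6055/27)*(-1/36775) = -1211/198585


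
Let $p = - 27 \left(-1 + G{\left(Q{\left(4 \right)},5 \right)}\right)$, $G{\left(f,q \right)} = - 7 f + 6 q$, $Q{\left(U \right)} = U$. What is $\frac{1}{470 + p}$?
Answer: $\frac{1}{443} \approx 0.0022573$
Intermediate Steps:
$p = -27$ ($p = - 27 \left(-1 + \left(\left(-7\right) 4 + 6 \cdot 5\right)\right) = - 27 \left(-1 + \left(-28 + 30\right)\right) = - 27 \left(-1 + 2\right) = \left(-27\right) 1 = -27$)
$\frac{1}{470 + p} = \frac{1}{470 - 27} = \frac{1}{443}$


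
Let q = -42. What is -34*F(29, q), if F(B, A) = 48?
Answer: -1632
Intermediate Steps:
-34*F(29, q) = -34*48 = -1632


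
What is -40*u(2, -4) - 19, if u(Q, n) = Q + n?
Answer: 61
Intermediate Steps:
-40*u(2, -4) - 19 = -40*(2 - 4) - 19 = -40*(-2) - 19 = 80 - 19 = 61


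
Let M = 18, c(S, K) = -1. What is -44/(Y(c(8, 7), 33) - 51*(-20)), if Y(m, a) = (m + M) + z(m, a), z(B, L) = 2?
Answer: -44/1039 ≈ -0.042348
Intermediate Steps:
Y(m, a) = 20 + m (Y(m, a) = (m + 18) + 2 = (18 + m) + 2 = 20 + m)
-44/(Y(c(8, 7), 33) - 51*(-20)) = -44/((20 - 1) - 51*(-20)) = -44/(19 + 1020) = -44/1039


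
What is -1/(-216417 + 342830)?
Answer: -1/126413 ≈ -7.9106e-6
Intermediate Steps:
-1/(-216417 + 342830) = -1/126413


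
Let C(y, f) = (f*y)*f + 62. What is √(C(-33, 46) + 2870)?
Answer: 4*I*√4181 ≈ 258.64*I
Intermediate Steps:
C(y, f) = 62 + y*f² (C(y, f) = y*f² + 62 = 62 + y*f²)
√(C(-33, 46) + 2870) = √((62 - 33*46²) + 2870) = √((62 - 33*2116) + 2870) = √((62 - 69828) + 2870) = √(-69766 + 2870) = √(-66896) = 4*I*√4181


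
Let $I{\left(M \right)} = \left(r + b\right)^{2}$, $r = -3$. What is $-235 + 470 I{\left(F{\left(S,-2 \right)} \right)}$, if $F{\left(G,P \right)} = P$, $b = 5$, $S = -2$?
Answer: $1645$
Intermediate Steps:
$I{\left(M \right)} = 4$ ($I{\left(M \right)} = \left(-3 + 5\right)^{2} = 2^{2} = 4$)
$-235 + 470 I{\left(F{\left(S,-2 \right)} \right)} = -235 + 470 \cdot 4 = -235 + 1880 = 1645$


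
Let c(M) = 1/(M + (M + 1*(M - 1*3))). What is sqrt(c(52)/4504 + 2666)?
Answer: sqrt(35167157775206)/114852 ≈ 51.633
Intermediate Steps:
c(M) = 1/(-3 + 3*M) (c(M) = 1/(M + (M + 1*(M - 3))) = 1/(M + (M + 1*(-3 + M))) = 1/(M + (M + (-3 + M))) = 1/(M + (-3 + 2*M)) = 1/(-3 + 3*M))
sqrt(c(52)/4504 + 2666) = sqrt((1/(3*(-1 + 52)))/4504 + 2666) = sqrt(((1/3)/51)*(1/4504) + 2666) = sqrt(((1/3)*(1/51))*(1/4504) + 2666) = sqrt((1/153)*(1/4504) + 2666) = sqrt(1/689112 + 2666) = sqrt(1837172593/689112) = sqrt(35167157775206)/114852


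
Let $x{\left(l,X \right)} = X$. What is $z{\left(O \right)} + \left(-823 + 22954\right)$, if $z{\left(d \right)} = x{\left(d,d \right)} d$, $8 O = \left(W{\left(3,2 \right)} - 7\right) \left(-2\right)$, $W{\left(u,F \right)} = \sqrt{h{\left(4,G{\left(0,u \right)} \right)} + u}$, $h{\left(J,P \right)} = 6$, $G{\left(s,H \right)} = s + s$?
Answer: $22132$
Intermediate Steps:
$G{\left(s,H \right)} = 2 s$
$W{\left(u,F \right)} = \sqrt{6 + u}$
$O = 1$ ($O = \frac{\left(\sqrt{6 + 3} - 7\right) \left(-2\right)}{8} = \frac{\left(\sqrt{9} - 7\right) \left(-2\right)}{8} = \frac{\left(3 - 7\right) \left(-2\right)}{8} = \frac{\left(-4\right) \left(-2\right)}{8} = \frac{1}{8} \cdot 8 = 1$)
$z{\left(d \right)} = d^{2}$ ($z{\left(d \right)} = d d = d^{2}$)
$z{\left(O \right)} + \left(-823 + 22954\right) = 1^{2} + \left(-823 + 22954\right) = 1 + 22131 = 22132$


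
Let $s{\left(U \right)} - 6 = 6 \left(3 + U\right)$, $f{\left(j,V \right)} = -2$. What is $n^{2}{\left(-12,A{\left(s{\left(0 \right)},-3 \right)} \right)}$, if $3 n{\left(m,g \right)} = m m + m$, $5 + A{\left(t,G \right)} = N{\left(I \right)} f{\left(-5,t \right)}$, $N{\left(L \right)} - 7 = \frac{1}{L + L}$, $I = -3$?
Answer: $1936$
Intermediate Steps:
$N{\left(L \right)} = 7 + \frac{1}{2 L}$ ($N{\left(L \right)} = 7 + \frac{1}{L + L} = 7 + \frac{1}{2 L}$)
$s{\left(U \right)} = 24 + 6 U$ ($s{\left(U \right)} = 6 + 6 \left(3 + U\right) = 6 + \left(18 + 6 U\right) = 24 + 6 U$)
$A{\left(t,G \right)} = - \frac{56}{3}$ ($A{\left(t,G \right)} = -5 + \left(7 + \frac{1}{2 \left(-3\right)}\right) \left(-2\right) = -5 + \left(7 + \frac{1}{2} \left(- \frac{1}{3}\right)\right) \left(-2\right) = -5 + \left(7 - \frac{1}{6}\right) \left(-2\right) = -5 + \frac{41}{6} \left(-2\right) = -5 - \frac{41}{3} = - \frac{56}{3}$)
$n{\left(m,g \right)} = \frac{m}{3} + \frac{m^{2}}{3}$ ($n{\left(m,g \right)} = \frac{m m + m}{3} = \frac{m^{2} + m}{3} = \frac{m + m^{2}}{3} = \frac{m}{3} + \frac{m^{2}}{3}$)
$n^{2}{\left(-12,A{\left(s{\left(0 \right)},-3 \right)} \right)} = \left(\frac{1}{3} \left(-12\right) \left(1 - 12\right)\right)^{2} = \left(\frac{1}{3} \left(-12\right) \left(-11\right)\right)^{2} = 44^{2} = 1936$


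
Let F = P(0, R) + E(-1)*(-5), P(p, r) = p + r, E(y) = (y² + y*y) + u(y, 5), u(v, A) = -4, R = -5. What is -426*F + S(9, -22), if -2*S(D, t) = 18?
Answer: -2139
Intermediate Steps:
E(y) = -4 + 2*y² (E(y) = (y² + y*y) - 4 = (y² + y²) - 4 = 2*y² - 4 = -4 + 2*y²)
S(D, t) = -9 (S(D, t) = -½*18 = -9)
F = 5 (F = (0 - 5) + (-4 + 2*(-1)²)*(-5) = -5 + (-4 + 2*1)*(-5) = -5 + (-4 + 2)*(-5) = -5 - 2*(-5) = -5 + 10 = 5)
-426*F + S(9, -22) = -426*5 - 9 = -2130 - 9 = -2139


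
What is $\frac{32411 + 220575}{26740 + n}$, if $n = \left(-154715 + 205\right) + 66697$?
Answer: $- \frac{252986}{61073} \approx -4.1424$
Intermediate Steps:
$n = -87813$ ($n = -154510 + 66697 = -87813$)
$\frac{32411 + 220575}{26740 + n} = \frac{32411 + 220575}{26740 - 87813} = \frac{252986}{-61073} = 252986 \left(- \frac{1}{61073}\right) = - \frac{252986}{61073}$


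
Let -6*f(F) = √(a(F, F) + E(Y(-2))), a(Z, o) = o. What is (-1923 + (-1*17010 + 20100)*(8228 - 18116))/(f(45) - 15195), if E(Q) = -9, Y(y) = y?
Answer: 30555843/15196 ≈ 2010.8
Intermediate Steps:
f(F) = -√(-9 + F)/6 (f(F) = -√(F - 9)/6 = -√(-9 + F)/6)
(-1923 + (-1*17010 + 20100)*(8228 - 18116))/(f(45) - 15195) = (-1923 + (-1*17010 + 20100)*(8228 - 18116))/(-√(-9 + 45)/6 - 15195) = (-1923 + (-17010 + 20100)*(-9888))/(-√36/6 - 15195) = (-1923 + 3090*(-9888))/(-⅙*6 - 15195) = (-1923 - 30553920)/(-1 - 15195) = -30555843/(-15196) = -30555843*(-1/15196) = 30555843/15196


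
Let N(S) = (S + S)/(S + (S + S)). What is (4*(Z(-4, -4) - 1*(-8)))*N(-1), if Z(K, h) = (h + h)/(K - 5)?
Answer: 640/27 ≈ 23.704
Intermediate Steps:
Z(K, h) = 2*h/(-5 + K) (Z(K, h) = (2*h)/(-5 + K) = 2*h/(-5 + K))
N(S) = ⅔ (N(S) = (2*S)/(S + 2*S) = (2*S)/((3*S)) = (2*S)*(1/(3*S)) = ⅔)
(4*(Z(-4, -4) - 1*(-8)))*N(-1) = (4*(2*(-4)/(-5 - 4) - 1*(-8)))*(⅔) = (4*(2*(-4)/(-9) + 8))*(⅔) = (4*(2*(-4)*(-⅑) + 8))*(⅔) = (4*(8/9 + 8))*(⅔) = (4*(80/9))*(⅔) = (320/9)*(⅔) = 640/27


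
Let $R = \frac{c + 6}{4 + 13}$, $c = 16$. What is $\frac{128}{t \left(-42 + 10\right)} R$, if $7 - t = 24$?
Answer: $\frac{88}{289} \approx 0.3045$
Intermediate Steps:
$t = -17$ ($t = 7 - 24 = -17$)
$R = \frac{22}{17}$ ($R = \frac{16 + 6}{4 + 13} = \frac{22}{17} \approx 1.2941$)
$\frac{128}{t \left(-42 + 10\right)} R = \frac{128}{\left(-17\right) \left(-42 + 10\right)} \frac{22}{17} = \frac{128}{\left(-17\right) \left(-32\right)} \frac{22}{17} = \frac{128}{544} \cdot \frac{22}{17} = 128 \cdot \frac{1}{544} \cdot \frac{22}{17} = \frac{4}{17} \cdot \frac{22}{17} = \frac{88}{289}$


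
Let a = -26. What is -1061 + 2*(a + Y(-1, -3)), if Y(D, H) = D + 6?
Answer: -1103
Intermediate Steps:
Y(D, H) = 6 + D
-1061 + 2*(a + Y(-1, -3)) = -1061 + 2*(-26 + (6 - 1)) = -1061 + 2*(-26 + 5) = -1061 + 2*(-21) = -1061 - 42 = -1103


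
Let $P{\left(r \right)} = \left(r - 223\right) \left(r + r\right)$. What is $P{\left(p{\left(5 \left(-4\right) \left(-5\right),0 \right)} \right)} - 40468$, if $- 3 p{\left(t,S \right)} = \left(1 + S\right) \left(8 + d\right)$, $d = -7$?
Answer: $- \frac{362872}{9} \approx -40319.0$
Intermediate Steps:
$p{\left(t,S \right)} = - \frac{1}{3} - \frac{S}{3}$ ($p{\left(t,S \right)} = - \frac{\left(1 + S\right) \left(8 - 7\right)}{3} = - \frac{\left(1 + S\right) 1}{3} = - \frac{1 + S}{3} = - \frac{1}{3} - \frac{S}{3}$)
$P{\left(r \right)} = 2 r \left(-223 + r\right)$ ($P{\left(r \right)} = \left(-223 + r\right) 2 r = 2 r \left(-223 + r\right)$)
$P{\left(p{\left(5 \left(-4\right) \left(-5\right),0 \right)} \right)} - 40468 = 2 \left(- \frac{1}{3} - 0\right) \left(-223 - \frac{1}{3}\right) - 40468 = 2 \left(- \frac{1}{3} + 0\right) \left(-223 + \left(- \frac{1}{3} + 0\right)\right) - 40468 = 2 \left(- \frac{1}{3}\right) \left(-223 - \frac{1}{3}\right) - 40468 = 2 \left(- \frac{1}{3}\right) \left(- \frac{670}{3}\right) - 40468 = \frac{1340}{9} - 40468 = - \frac{362872}{9}$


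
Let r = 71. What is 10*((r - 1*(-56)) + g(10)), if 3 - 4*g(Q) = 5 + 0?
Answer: 1265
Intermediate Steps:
g(Q) = -½ (g(Q) = ¾ - (5 + 0)/4 = ¾ - ¼*5 = ¾ - 5/4 = -½)
10*((r - 1*(-56)) + g(10)) = 10*((71 - 1*(-56)) - ½) = 10*((71 + 56) - ½) = 10*(127 - ½) = 10*(253/2) = 1265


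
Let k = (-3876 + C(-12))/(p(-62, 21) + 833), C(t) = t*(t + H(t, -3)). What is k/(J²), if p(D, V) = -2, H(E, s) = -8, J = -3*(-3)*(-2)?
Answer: -101/7479 ≈ -0.013504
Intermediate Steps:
J = -18 (J = 9*(-2) = -18)
C(t) = t*(-8 + t) (C(t) = t*(t - 8) = t*(-8 + t))
k = -1212/277 (k = (-3876 - 12*(-8 - 12))/(-2 + 833) = (-3876 - 12*(-20))/831 = (-3876 + 240)*(1/831) = -3636*1/831 = -1212/277 ≈ -4.3755)
k/(J²) = -1212/(277*((-18)²)) = -1212/277/324 = -1212/277*1/324 = -101/7479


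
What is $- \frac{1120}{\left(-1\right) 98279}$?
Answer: $\frac{1120}{98279} \approx 0.011396$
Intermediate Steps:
$- \frac{1120}{\left(-1\right) 98279} = - \frac{1120}{-98279} = \left(-1120\right) \left(- \frac{1}{98279}\right) = \frac{1120}{98279}$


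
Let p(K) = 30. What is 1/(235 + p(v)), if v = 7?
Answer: 1/265 ≈ 0.0037736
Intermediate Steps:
1/(235 + p(v)) = 1/(235 + 30) = 1/265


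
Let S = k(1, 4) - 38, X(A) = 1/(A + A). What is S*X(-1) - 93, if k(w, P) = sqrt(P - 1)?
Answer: -74 - sqrt(3)/2 ≈ -74.866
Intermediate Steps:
X(A) = 1/(2*A)
k(w, P) = sqrt(-1 + P)
S = -38 + sqrt(3) (S = sqrt(-1 + 4) - 38 = sqrt(3) - 38 = -38 + sqrt(3) ≈ -36.268)
S*X(-1) - 93 = (-38 + sqrt(3))*((1/2)/(-1)) - 93 = (-38 + sqrt(3))*((1/2)*(-1)) - 93 = (-38 + sqrt(3))*(-1/2) - 93 = (19 - sqrt(3)/2) - 93 = -74 - sqrt(3)/2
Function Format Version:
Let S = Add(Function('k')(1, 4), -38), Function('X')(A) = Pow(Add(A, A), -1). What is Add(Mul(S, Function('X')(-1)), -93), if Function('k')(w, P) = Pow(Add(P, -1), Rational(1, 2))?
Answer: Add(-74, Mul(Rational(-1, 2), Pow(3, Rational(1, 2)))) ≈ -74.866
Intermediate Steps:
Function('X')(A) = Mul(Rational(1, 2), Pow(A, -1)) (Function('X')(A) = Pow(Mul(2, A), -1) = Mul(Rational(1, 2), Pow(A, -1)))
Function('k')(w, P) = Pow(Add(-1, P), Rational(1, 2))
S = Add(-38, Pow(3, Rational(1, 2))) (S = Add(Pow(Add(-1, 4), Rational(1, 2)), -38) = Add(Pow(3, Rational(1, 2)), -38) = Add(-38, Pow(3, Rational(1, 2))) ≈ -36.268)
Add(Mul(S, Function('X')(-1)), -93) = Add(Mul(Add(-38, Pow(3, Rational(1, 2))), Mul(Rational(1, 2), Pow(-1, -1))), -93) = Add(Mul(Add(-38, Pow(3, Rational(1, 2))), Mul(Rational(1, 2), -1)), -93) = Add(Mul(Add(-38, Pow(3, Rational(1, 2))), Rational(-1, 2)), -93) = Add(Add(19, Mul(Rational(-1, 2), Pow(3, Rational(1, 2)))), -93) = Add(-74, Mul(Rational(-1, 2), Pow(3, Rational(1, 2))))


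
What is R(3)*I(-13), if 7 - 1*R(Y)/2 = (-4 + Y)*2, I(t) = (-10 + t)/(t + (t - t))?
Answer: 414/13 ≈ 31.846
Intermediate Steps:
I(t) = (-10 + t)/t (I(t) = (-10 + t)/(t + 0) = (-10 + t)/t)
R(Y) = 30 - 4*Y (R(Y) = 14 - 2*(-4 + Y)*2 = 14 - 2*(-8 + 2*Y) = 14 + (16 - 4*Y) = 30 - 4*Y)
R(3)*I(-13) = (30 - 4*3)*((-10 - 13)/(-13)) = (30 - 12)*(-1/13*(-23)) = 18*(23/13) = 414/13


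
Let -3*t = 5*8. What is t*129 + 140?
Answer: -1580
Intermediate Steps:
t = -40/3 (t = -5*8/3 = -⅓*40 = -40/3 ≈ -13.333)
t*129 + 140 = -40/3*129 + 140 = -1720 + 140 = -1580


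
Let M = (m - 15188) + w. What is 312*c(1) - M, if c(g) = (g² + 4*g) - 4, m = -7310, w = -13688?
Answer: 36498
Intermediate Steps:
c(g) = -4 + g² + 4*g
M = -36186 (M = (-7310 - 15188) - 13688 = -22498 - 13688 = -36186)
312*c(1) - M = 312*(-4 + 1² + 4*1) - 1*(-36186) = 312*(-4 + 1 + 4) + 36186 = 312*1 + 36186 = 312 + 36186 = 36498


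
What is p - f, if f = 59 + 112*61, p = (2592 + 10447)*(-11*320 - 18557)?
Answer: -287868894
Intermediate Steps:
p = -287862003 (p = 13039*(-3520 - 18557) = 13039*(-22077) = -287862003)
f = 6891 (f = 59 + 6832 = 6891)
p - f = -287862003 - 1*6891 = -287862003 - 6891 = -287868894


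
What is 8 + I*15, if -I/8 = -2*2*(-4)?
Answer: -1912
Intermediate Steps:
I = -128 (I = -8*(-2*2)*(-4) = -(-32)*(-4) = -8*16 = -128)
8 + I*15 = 8 - 128*15 = 8 - 1920 = -1912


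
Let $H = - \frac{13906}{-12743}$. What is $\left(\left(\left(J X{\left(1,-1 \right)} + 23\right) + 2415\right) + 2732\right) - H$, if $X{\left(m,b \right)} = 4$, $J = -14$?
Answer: $\frac{65153796}{12743} \approx 5112.9$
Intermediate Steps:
$H = \frac{13906}{12743}$ ($H = \left(-13906\right) \left(- \frac{1}{12743}\right) = \frac{13906}{12743} \approx 1.0913$)
$\left(\left(\left(J X{\left(1,-1 \right)} + 23\right) + 2415\right) + 2732\right) - H = \left(\left(\left(\left(-14\right) 4 + 23\right) + 2415\right) + 2732\right) - \frac{13906}{12743} = \left(\left(\left(-56 + 23\right) + 2415\right) + 2732\right) - \frac{13906}{12743} = \left(\left(-33 + 2415\right) + 2732\right) - \frac{13906}{12743} = \left(2382 + 2732\right) - \frac{13906}{12743} = 5114 - \frac{13906}{12743} = \frac{65153796}{12743}$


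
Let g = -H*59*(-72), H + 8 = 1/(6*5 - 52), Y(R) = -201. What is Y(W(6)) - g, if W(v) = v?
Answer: 373737/11 ≈ 33976.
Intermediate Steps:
H = -177/22 (H = -8 + 1/(6*5 - 52) = -8 + 1/(30 - 52) = -8 + 1/(-22) = -8 - 1/22 = -177/22 ≈ -8.0455)
g = -375948/11 (g = -(-177/22*59)*(-72) = -(-10443)*(-72)/22 = -1*375948/11 = -375948/11 ≈ -34177.)
Y(W(6)) - g = -201 - 1*(-375948/11) = -201 + 375948/11 = 373737/11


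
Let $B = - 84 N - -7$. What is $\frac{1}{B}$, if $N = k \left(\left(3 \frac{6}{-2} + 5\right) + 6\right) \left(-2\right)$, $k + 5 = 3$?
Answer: $- \frac{1}{665} \approx -0.0015038$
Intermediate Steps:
$k = -2$ ($k = -5 + 3 = -2$)
$N = 8$ ($N = - 2 \left(\left(3 \frac{6}{-2} + 5\right) + 6\right) \left(-2\right) = - 2 \left(\left(3 \cdot 6 \left(- \frac{1}{2}\right) + 5\right) + 6\right) \left(-2\right) = - 2 \left(\left(3 \left(-3\right) + 5\right) + 6\right) \left(-2\right) = - 2 \left(\left(-9 + 5\right) + 6\right) \left(-2\right) = - 2 \left(-4 + 6\right) \left(-2\right) = \left(-2\right) 2 \left(-2\right) = \left(-4\right) \left(-2\right) = 8$)
$B = -665$ ($B = \left(-84\right) 8 - -7 = -672 + 7 = -665$)
$\frac{1}{B} = \frac{1}{-665} = - \frac{1}{665}$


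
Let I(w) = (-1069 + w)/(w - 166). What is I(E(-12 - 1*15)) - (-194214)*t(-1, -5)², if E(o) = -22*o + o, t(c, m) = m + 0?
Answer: 1946994848/401 ≈ 4.8554e+6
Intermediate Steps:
t(c, m) = m
E(o) = -21*o
I(w) = (-1069 + w)/(-166 + w)
I(E(-12 - 1*15)) - (-194214)*t(-1, -5)² = (-1069 - 21*(-12 - 1*15))/(-166 - 21*(-12 - 1*15)) - (-194214)*(-5)² = (-1069 - 21*(-12 - 15))/(-166 - 21*(-12 - 15)) - (-194214)*25 = (-1069 - 21*(-27))/(-166 - 21*(-27)) - 1*(-4855350) = (-1069 + 567)/(-166 + 567) + 4855350 = -502/401 + 4855350 = 1946994848/401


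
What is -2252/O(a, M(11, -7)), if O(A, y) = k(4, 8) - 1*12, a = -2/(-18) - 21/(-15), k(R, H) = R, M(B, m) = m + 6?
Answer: 563/2 ≈ 281.50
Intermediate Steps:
M(B, m) = 6 + m
a = 68/45 (a = -2*(-1/18) - 21*(-1/15) = ⅑ + 7/5 = 68/45 ≈ 1.5111)
O(A, y) = -8 (O(A, y) = 4 - 1*12 = 4 - 12 = -8)
-2252/O(a, M(11, -7)) = -2252/(-8) = -2252*(-⅛) = 563/2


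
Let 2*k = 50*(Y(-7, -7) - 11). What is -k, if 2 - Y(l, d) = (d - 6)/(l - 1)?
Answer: 2125/8 ≈ 265.63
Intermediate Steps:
Y(l, d) = 2 - (-6 + d)/(-1 + l) (Y(l, d) = 2 - (d - 6)/(l - 1) = 2 - (-6 + d)/(-1 + l))
k = -2125/8 (k = (50*((4 - 1*(-7) + 2*(-7))/(-1 - 7) - 11))/2 = (50*((4 + 7 - 14)/(-8) - 11))/2 = (50*(-1/8*(-3) - 11))/2 = (50*(3/8 - 11))/2 = (50*(-85/8))/2 = (1/2)*(-2125/4) = -2125/8 ≈ -265.63)
-k = -1*(-2125/8) = 2125/8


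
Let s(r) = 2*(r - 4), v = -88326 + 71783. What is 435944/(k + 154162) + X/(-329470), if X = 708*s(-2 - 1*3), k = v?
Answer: 72692143108/22670665965 ≈ 3.2064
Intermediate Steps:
v = -16543
k = -16543
s(r) = -8 + 2*r (s(r) = 2*(-4 + r) = -8 + 2*r)
X = -12744 (X = 708*(-8 + 2*(-2 - 1*3)) = 708*(-8 + 2*(-2 - 3)) = 708*(-8 + 2*(-5)) = 708*(-8 - 10) = 708*(-18) = -12744)
435944/(k + 154162) + X/(-329470) = 435944/(-16543 + 154162) - 12744/(-329470) = 435944/137619 - 12744*(-1/329470) = 435944*(1/137619) + 6372/164735 = 435944/137619 + 6372/164735 = 72692143108/22670665965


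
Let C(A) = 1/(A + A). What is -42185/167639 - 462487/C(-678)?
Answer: 105131843667523/167639 ≈ 6.2713e+8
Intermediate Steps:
C(A) = 1/(2*A)
-42185/167639 - 462487/C(-678) = -42185/167639 - 462487/((½)/(-678)) = -42185*1/167639 - 462487/((½)*(-1/678)) = -42185/167639 - 462487/(-1/1356) = -42185/167639 - 462487*(-1356) = -42185/167639 + 627132372 = 105131843667523/167639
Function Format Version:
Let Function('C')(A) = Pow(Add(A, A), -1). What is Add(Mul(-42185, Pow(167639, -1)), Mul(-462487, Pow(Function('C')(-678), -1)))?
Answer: Rational(105131843667523, 167639) ≈ 6.2713e+8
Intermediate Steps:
Function('C')(A) = Mul(Rational(1, 2), Pow(A, -1)) (Function('C')(A) = Pow(Mul(2, A), -1) = Mul(Rational(1, 2), Pow(A, -1)))
Add(Mul(-42185, Pow(167639, -1)), Mul(-462487, Pow(Function('C')(-678), -1))) = Add(Mul(-42185, Pow(167639, -1)), Mul(-462487, Pow(Mul(Rational(1, 2), Pow(-678, -1)), -1))) = Add(Mul(-42185, Rational(1, 167639)), Mul(-462487, Pow(Mul(Rational(1, 2), Rational(-1, 678)), -1))) = Add(Rational(-42185, 167639), Mul(-462487, Pow(Rational(-1, 1356), -1))) = Add(Rational(-42185, 167639), Mul(-462487, -1356)) = Add(Rational(-42185, 167639), 627132372) = Rational(105131843667523, 167639)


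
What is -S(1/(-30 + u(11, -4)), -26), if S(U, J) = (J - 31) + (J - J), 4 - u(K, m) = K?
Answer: 57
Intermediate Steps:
u(K, m) = 4 - K
S(U, J) = -31 + J (S(U, J) = (-31 + J) + 0 = -31 + J)
-S(1/(-30 + u(11, -4)), -26) = -(-31 - 26) = -1*(-57) = 57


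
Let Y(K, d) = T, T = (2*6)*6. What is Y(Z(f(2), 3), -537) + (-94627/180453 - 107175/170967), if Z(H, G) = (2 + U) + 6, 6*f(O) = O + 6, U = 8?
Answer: 56045908592/791064309 ≈ 70.849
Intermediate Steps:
T = 72 (T = 12*6 = 72)
f(O) = 1 + O/6 (f(O) = (O + 6)/6 = (6 + O)/6 = 1 + O/6)
Z(H, G) = 16 (Z(H, G) = (2 + 8) + 6 = 10 + 6 = 16)
Y(K, d) = 72
Y(Z(f(2), 3), -537) + (-94627/180453 - 107175/170967) = 72 + (-94627/180453 - 107175/170967) = 72 + (-94627*1/180453 - 107175*1/170967) = 72 + (-7279/13881 - 35725/56989) = 72 - 910721656/791064309 = 56045908592/791064309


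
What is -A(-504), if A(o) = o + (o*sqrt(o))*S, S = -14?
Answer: 504 - 42336*I*sqrt(14) ≈ 504.0 - 1.5841e+5*I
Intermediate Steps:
A(o) = o - 14*o**(3/2) (A(o) = o + (o*sqrt(o))*(-14) = o + o**(3/2)*(-14) = o - 14*o**(3/2))
-A(-504) = -(-504 - (-42336)*I*sqrt(14)) = -(-504 + 42336*I*sqrt(14)) = 504 - 42336*I*sqrt(14)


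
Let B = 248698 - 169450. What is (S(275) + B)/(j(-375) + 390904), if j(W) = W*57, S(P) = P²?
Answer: 154873/369529 ≈ 0.41911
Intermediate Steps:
B = 79248
j(W) = 57*W
(S(275) + B)/(j(-375) + 390904) = (275² + 79248)/(57*(-375) + 390904) = (75625 + 79248)/(-21375 + 390904) = 154873/369529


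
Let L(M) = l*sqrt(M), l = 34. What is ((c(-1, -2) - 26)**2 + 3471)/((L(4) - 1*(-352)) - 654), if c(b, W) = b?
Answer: -700/39 ≈ -17.949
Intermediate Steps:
L(M) = 34*sqrt(M)
((c(-1, -2) - 26)**2 + 3471)/((L(4) - 1*(-352)) - 654) = ((-1 - 26)**2 + 3471)/((34*sqrt(4) - 1*(-352)) - 654) = ((-27)**2 + 3471)/((34*2 + 352) - 654) = (729 + 3471)/((68 + 352) - 654) = 4200/(420 - 654) = 4200/(-234) = 4200*(-1/234) = -700/39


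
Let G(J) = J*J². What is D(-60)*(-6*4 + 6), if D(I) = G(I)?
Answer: 3888000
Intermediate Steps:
G(J) = J³
D(I) = I³
D(-60)*(-6*4 + 6) = (-60)³*(-6*4 + 6) = -216000*(-24 + 6) = -216000*(-18) = 3888000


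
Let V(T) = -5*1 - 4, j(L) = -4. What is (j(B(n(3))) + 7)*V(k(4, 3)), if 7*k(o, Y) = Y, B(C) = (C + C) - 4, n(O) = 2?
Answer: -27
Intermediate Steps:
B(C) = -4 + 2*C (B(C) = 2*C - 4 = -4 + 2*C)
k(o, Y) = Y/7
V(T) = -9 (V(T) = -5 - 4 = -9)
(j(B(n(3))) + 7)*V(k(4, 3)) = (-4 + 7)*(-9) = 3*(-9) = -27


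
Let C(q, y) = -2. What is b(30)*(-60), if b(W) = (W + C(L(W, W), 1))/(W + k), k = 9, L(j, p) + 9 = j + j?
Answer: -560/13 ≈ -43.077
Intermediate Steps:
L(j, p) = -9 + 2*j (L(j, p) = -9 + (j + j) = -9 + 2*j)
b(W) = (-2 + W)/(9 + W) (b(W) = (W - 2)/(W + 9) = (-2 + W)/(9 + W))
b(30)*(-60) = ((-2 + 30)/(9 + 30))*(-60) = (28/39)*(-60) = -560/13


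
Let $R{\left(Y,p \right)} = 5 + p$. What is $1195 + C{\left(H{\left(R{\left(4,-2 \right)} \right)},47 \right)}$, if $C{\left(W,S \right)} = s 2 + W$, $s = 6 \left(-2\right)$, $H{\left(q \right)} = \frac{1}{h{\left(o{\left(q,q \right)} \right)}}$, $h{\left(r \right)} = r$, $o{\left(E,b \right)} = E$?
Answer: $\frac{3514}{3} \approx 1171.3$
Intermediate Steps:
$H{\left(q \right)} = \frac{1}{q}$
$s = -12$
$C{\left(W,S \right)} = -24 + W$ ($C{\left(W,S \right)} = \left(-12\right) 2 + W = -24 + W$)
$1195 + C{\left(H{\left(R{\left(4,-2 \right)} \right)},47 \right)} = 1195 - \left(24 - \frac{1}{5 - 2}\right) = 1195 - \left(24 - \frac{1}{3}\right) = 1195 + \left(-24 + \frac{1}{3}\right) = 1195 - \frac{71}{3} = \frac{3514}{3}$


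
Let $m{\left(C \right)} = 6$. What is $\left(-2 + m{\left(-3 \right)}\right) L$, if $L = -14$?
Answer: $-56$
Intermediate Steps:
$\left(-2 + m{\left(-3 \right)}\right) L = \left(-2 + 6\right) \left(-14\right) = 4 \left(-14\right) = -56$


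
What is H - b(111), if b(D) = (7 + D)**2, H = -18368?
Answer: -32292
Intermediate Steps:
H - b(111) = -18368 - (7 + 111)**2 = -18368 - 1*118**2 = -18368 - 1*13924 = -18368 - 13924 = -32292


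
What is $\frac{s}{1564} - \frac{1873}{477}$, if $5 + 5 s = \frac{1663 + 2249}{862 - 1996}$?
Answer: $- \frac{307668701}{78332940} \approx -3.9277$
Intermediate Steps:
$s = - \frac{1597}{945}$ ($s = -1 + \frac{\left(1663 + 2249\right) \frac{1}{862 - 1996}}{5} = -1 + \frac{3912 \frac{1}{-1134}}{5} = -1 + \frac{3912 \left(- \frac{1}{1134}\right)}{5} = -1 + \frac{1}{5} \left(- \frac{652}{189}\right) = -1 - \frac{652}{945} = - \frac{1597}{945} \approx -1.6899$)
$\frac{s}{1564} - \frac{1873}{477} = - \frac{1597}{945 \cdot 1564} - \frac{1873}{477} = \left(- \frac{1597}{945}\right) \frac{1}{1564} - \frac{1873}{477} = - \frac{1597}{1477980} - \frac{1873}{477} = - \frac{307668701}{78332940}$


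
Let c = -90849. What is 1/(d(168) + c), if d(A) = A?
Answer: -1/90681 ≈ -1.1028e-5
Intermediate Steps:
1/(d(168) + c) = 1/(168 - 90849) = 1/(-90681) = -1/90681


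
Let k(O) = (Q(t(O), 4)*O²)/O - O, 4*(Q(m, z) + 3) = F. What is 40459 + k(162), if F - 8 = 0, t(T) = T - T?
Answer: 40135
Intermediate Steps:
t(T) = 0
F = 8 (F = 8 + 0 = 8)
Q(m, z) = -1 (Q(m, z) = -3 + (¼)*8 = -3 + 2 = -1)
k(O) = -2*O (k(O) = (-O²)/O - O = -O - O = -2*O)
40459 + k(162) = 40459 - 2*162 = 40459 - 324 = 40135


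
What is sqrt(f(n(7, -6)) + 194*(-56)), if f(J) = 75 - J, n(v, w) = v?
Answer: 2*I*sqrt(2699) ≈ 103.9*I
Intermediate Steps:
sqrt(f(n(7, -6)) + 194*(-56)) = sqrt((75 - 1*7) + 194*(-56)) = sqrt((75 - 7) - 10864) = sqrt(68 - 10864) = sqrt(-10796) = 2*I*sqrt(2699)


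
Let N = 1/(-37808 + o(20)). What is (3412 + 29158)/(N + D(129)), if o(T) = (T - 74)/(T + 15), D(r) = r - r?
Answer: -8620197676/7 ≈ -1.2315e+9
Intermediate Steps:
D(r) = 0
o(T) = (-74 + T)/(15 + T)
N = -35/1323334 (N = 1/(-37808 + (-74 + 20)/(15 + 20)) = 1/(-37808 - 54/35) = 1/(-1323334/35) = -35/1323334 ≈ -2.6448e-5)
(3412 + 29158)/(N + D(129)) = (3412 + 29158)/(-35/1323334 + 0) = 32570/(-35/1323334) = 32570*(-1323334/35) = -8620197676/7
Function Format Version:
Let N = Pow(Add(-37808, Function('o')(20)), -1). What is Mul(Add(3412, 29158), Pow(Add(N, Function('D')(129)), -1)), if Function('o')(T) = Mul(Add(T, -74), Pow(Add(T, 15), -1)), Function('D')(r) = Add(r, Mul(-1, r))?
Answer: Rational(-8620197676, 7) ≈ -1.2315e+9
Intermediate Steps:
Function('D')(r) = 0
Function('o')(T) = Mul(Pow(Add(15, T), -1), Add(-74, T)) (Function('o')(T) = Mul(Add(-74, T), Pow(Add(15, T), -1)) = Mul(Pow(Add(15, T), -1), Add(-74, T)))
N = Rational(-35, 1323334) (N = Pow(Add(-37808, Mul(Pow(Add(15, 20), -1), Add(-74, 20))), -1) = Pow(Add(-37808, Mul(Pow(35, -1), -54)), -1) = Pow(Add(-37808, Mul(Rational(1, 35), -54)), -1) = Pow(Add(-37808, Rational(-54, 35)), -1) = Pow(Rational(-1323334, 35), -1) = Rational(-35, 1323334) ≈ -2.6448e-5)
Mul(Add(3412, 29158), Pow(Add(N, Function('D')(129)), -1)) = Mul(Add(3412, 29158), Pow(Add(Rational(-35, 1323334), 0), -1)) = Mul(32570, Pow(Rational(-35, 1323334), -1)) = Mul(32570, Rational(-1323334, 35)) = Rational(-8620197676, 7)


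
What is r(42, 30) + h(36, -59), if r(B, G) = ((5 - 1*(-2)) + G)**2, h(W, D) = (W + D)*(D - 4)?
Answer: 2818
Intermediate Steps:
h(W, D) = (-4 + D)*(D + W) (h(W, D) = (D + W)*(-4 + D) = (-4 + D)*(D + W))
r(B, G) = (7 + G)**2 (r(B, G) = ((5 + 2) + G)**2 = (7 + G)**2)
r(42, 30) + h(36, -59) = (7 + 30)**2 + ((-59)**2 - 4*(-59) - 4*36 - 59*36) = 37**2 + (3481 + 236 - 144 - 2124) = 1369 + 1449 = 2818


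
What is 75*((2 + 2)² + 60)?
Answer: 5700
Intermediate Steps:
75*((2 + 2)² + 60) = 75*(4² + 60) = 75*(16 + 60) = 75*76 = 5700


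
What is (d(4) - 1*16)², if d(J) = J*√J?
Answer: 64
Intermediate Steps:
d(J) = J^(3/2)
(d(4) - 1*16)² = (4^(3/2) - 1*16)² = (8 - 16)² = (-8)² = 64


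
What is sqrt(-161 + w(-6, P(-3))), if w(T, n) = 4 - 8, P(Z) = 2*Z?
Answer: I*sqrt(165) ≈ 12.845*I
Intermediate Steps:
w(T, n) = -4
sqrt(-161 + w(-6, P(-3))) = sqrt(-161 - 4) = sqrt(-165) = I*sqrt(165)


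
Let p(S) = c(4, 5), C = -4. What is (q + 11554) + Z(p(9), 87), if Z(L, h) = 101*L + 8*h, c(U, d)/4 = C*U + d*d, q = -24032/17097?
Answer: 271578910/17097 ≈ 15885.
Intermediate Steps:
q = -24032/17097 (q = -24032*1/17097 = -24032/17097 ≈ -1.4056)
c(U, d) = -16*U + 4*d**2 (c(U, d) = 4*(-4*U + d*d) = 4*(-4*U + d**2) = 4*(d**2 - 4*U) = -16*U + 4*d**2)
p(S) = 36 (p(S) = -16*4 + 4*5**2 = -64 + 4*25 = -64 + 100 = 36)
Z(L, h) = 8*h + 101*L
(q + 11554) + Z(p(9), 87) = (-24032/17097 + 11554) + (8*87 + 101*36) = 197514706/17097 + (696 + 3636) = 197514706/17097 + 4332 = 271578910/17097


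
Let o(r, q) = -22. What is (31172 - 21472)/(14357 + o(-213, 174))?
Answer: 1940/2867 ≈ 0.67667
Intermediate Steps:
(31172 - 21472)/(14357 + o(-213, 174)) = (31172 - 21472)/(14357 - 22) = 9700/14335 = 9700*(1/14335) = 1940/2867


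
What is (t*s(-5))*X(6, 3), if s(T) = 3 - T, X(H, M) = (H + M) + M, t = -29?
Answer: -2784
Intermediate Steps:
X(H, M) = H + 2*M
(t*s(-5))*X(6, 3) = (-29*(3 - 1*(-5)))*(6 + 2*3) = (-29*(3 + 5))*(6 + 6) = -29*8*12 = -232*12 = -2784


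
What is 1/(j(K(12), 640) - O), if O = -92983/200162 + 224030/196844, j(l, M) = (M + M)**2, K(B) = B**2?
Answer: 4925086091/8069257734100999 ≈ 6.1035e-7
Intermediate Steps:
j(l, M) = 4*M**2 (j(l, M) = (2*M)**2 = 4*M**2)
O = 3317393401/4925086091 (O = -92983*1/200162 + 224030*(1/196844) = -92983/200162 + 112015/98422 = 3317393401/4925086091 ≈ 0.67357)
1/(j(K(12), 640) - O) = 1/(4*640**2 - 1*3317393401/4925086091) = 1/(4*409600 - 3317393401/4925086091) = 1/(1638400 - 3317393401/4925086091) = 1/(8069257734100999/4925086091) = 4925086091/8069257734100999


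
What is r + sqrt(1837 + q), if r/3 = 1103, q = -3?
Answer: 3309 + sqrt(1834) ≈ 3351.8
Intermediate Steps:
r = 3309 (r = 3*1103 = 3309)
r + sqrt(1837 + q) = 3309 + sqrt(1837 - 3) = 3309 + sqrt(1834)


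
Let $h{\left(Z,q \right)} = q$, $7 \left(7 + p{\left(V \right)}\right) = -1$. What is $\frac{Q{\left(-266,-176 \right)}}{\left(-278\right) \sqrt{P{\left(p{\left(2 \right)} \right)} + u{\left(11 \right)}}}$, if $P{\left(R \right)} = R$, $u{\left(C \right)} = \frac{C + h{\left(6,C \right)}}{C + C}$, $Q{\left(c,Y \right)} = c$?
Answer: $- \frac{133 i \sqrt{301}}{5977} \approx - 0.38606 i$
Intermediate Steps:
$p{\left(V \right)} = - \frac{50}{7}$ ($p{\left(V \right)} = -7 + \frac{1}{7} \left(-1\right) = -7 - \frac{1}{7} = - \frac{50}{7}$)
$u{\left(C \right)} = 1$ ($u{\left(C \right)} = \frac{C + C}{C + C} = \frac{2 C}{2 C} = 2 C \frac{1}{2 C} = 1$)
$\frac{Q{\left(-266,-176 \right)}}{\left(-278\right) \sqrt{P{\left(p{\left(2 \right)} \right)} + u{\left(11 \right)}}} = - \frac{266}{\left(-278\right) \sqrt{- \frac{50}{7} + 1}} = - \frac{266}{\left(-278\right) \sqrt{- \frac{43}{7}}} = - \frac{266}{\left(-278\right) \frac{i \sqrt{301}}{7}} = - \frac{266}{\left(- \frac{278}{7}\right) i \sqrt{301}} = - 266 \frac{i \sqrt{301}}{11954} = - \frac{133 i \sqrt{301}}{5977}$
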